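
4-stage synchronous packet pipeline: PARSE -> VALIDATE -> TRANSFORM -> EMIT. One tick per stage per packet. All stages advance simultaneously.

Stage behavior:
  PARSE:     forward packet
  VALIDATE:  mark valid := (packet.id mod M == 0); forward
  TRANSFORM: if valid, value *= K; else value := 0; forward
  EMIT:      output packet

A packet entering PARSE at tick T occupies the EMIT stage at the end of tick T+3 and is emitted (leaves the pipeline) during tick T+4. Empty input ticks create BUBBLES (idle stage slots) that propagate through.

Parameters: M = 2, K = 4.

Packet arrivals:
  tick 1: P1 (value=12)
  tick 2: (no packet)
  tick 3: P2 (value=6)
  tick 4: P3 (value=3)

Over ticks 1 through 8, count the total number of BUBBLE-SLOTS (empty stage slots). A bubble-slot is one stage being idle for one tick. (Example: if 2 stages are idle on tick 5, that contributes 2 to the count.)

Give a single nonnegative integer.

Answer: 20

Derivation:
Tick 1: [PARSE:P1(v=12,ok=F), VALIDATE:-, TRANSFORM:-, EMIT:-] out:-; bubbles=3
Tick 2: [PARSE:-, VALIDATE:P1(v=12,ok=F), TRANSFORM:-, EMIT:-] out:-; bubbles=3
Tick 3: [PARSE:P2(v=6,ok=F), VALIDATE:-, TRANSFORM:P1(v=0,ok=F), EMIT:-] out:-; bubbles=2
Tick 4: [PARSE:P3(v=3,ok=F), VALIDATE:P2(v=6,ok=T), TRANSFORM:-, EMIT:P1(v=0,ok=F)] out:-; bubbles=1
Tick 5: [PARSE:-, VALIDATE:P3(v=3,ok=F), TRANSFORM:P2(v=24,ok=T), EMIT:-] out:P1(v=0); bubbles=2
Tick 6: [PARSE:-, VALIDATE:-, TRANSFORM:P3(v=0,ok=F), EMIT:P2(v=24,ok=T)] out:-; bubbles=2
Tick 7: [PARSE:-, VALIDATE:-, TRANSFORM:-, EMIT:P3(v=0,ok=F)] out:P2(v=24); bubbles=3
Tick 8: [PARSE:-, VALIDATE:-, TRANSFORM:-, EMIT:-] out:P3(v=0); bubbles=4
Total bubble-slots: 20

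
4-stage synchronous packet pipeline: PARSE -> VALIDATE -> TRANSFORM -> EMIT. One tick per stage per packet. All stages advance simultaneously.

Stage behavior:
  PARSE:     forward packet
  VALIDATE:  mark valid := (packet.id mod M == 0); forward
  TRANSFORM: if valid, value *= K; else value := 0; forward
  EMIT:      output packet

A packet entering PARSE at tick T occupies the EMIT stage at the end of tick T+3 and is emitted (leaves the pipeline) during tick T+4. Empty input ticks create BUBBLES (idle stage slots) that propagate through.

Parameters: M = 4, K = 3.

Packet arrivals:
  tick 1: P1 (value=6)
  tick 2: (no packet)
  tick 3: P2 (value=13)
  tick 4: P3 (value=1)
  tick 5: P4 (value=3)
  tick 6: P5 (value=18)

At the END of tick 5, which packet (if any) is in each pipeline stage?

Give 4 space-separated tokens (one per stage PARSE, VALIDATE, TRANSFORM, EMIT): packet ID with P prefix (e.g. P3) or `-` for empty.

Tick 1: [PARSE:P1(v=6,ok=F), VALIDATE:-, TRANSFORM:-, EMIT:-] out:-; in:P1
Tick 2: [PARSE:-, VALIDATE:P1(v=6,ok=F), TRANSFORM:-, EMIT:-] out:-; in:-
Tick 3: [PARSE:P2(v=13,ok=F), VALIDATE:-, TRANSFORM:P1(v=0,ok=F), EMIT:-] out:-; in:P2
Tick 4: [PARSE:P3(v=1,ok=F), VALIDATE:P2(v=13,ok=F), TRANSFORM:-, EMIT:P1(v=0,ok=F)] out:-; in:P3
Tick 5: [PARSE:P4(v=3,ok=F), VALIDATE:P3(v=1,ok=F), TRANSFORM:P2(v=0,ok=F), EMIT:-] out:P1(v=0); in:P4
At end of tick 5: ['P4', 'P3', 'P2', '-']

Answer: P4 P3 P2 -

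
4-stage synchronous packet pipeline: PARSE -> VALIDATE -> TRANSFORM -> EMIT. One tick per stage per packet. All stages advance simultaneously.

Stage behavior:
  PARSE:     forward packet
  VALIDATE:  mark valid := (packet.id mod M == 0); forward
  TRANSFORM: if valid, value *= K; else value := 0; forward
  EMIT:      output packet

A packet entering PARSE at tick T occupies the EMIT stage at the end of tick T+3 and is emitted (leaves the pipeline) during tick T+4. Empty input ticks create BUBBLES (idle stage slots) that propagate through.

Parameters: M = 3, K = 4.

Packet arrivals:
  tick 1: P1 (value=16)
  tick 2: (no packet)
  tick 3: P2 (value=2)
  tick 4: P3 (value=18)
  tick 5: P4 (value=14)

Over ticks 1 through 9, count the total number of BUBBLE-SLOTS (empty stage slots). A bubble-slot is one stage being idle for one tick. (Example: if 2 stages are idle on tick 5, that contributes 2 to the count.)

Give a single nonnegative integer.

Tick 1: [PARSE:P1(v=16,ok=F), VALIDATE:-, TRANSFORM:-, EMIT:-] out:-; bubbles=3
Tick 2: [PARSE:-, VALIDATE:P1(v=16,ok=F), TRANSFORM:-, EMIT:-] out:-; bubbles=3
Tick 3: [PARSE:P2(v=2,ok=F), VALIDATE:-, TRANSFORM:P1(v=0,ok=F), EMIT:-] out:-; bubbles=2
Tick 4: [PARSE:P3(v=18,ok=F), VALIDATE:P2(v=2,ok=F), TRANSFORM:-, EMIT:P1(v=0,ok=F)] out:-; bubbles=1
Tick 5: [PARSE:P4(v=14,ok=F), VALIDATE:P3(v=18,ok=T), TRANSFORM:P2(v=0,ok=F), EMIT:-] out:P1(v=0); bubbles=1
Tick 6: [PARSE:-, VALIDATE:P4(v=14,ok=F), TRANSFORM:P3(v=72,ok=T), EMIT:P2(v=0,ok=F)] out:-; bubbles=1
Tick 7: [PARSE:-, VALIDATE:-, TRANSFORM:P4(v=0,ok=F), EMIT:P3(v=72,ok=T)] out:P2(v=0); bubbles=2
Tick 8: [PARSE:-, VALIDATE:-, TRANSFORM:-, EMIT:P4(v=0,ok=F)] out:P3(v=72); bubbles=3
Tick 9: [PARSE:-, VALIDATE:-, TRANSFORM:-, EMIT:-] out:P4(v=0); bubbles=4
Total bubble-slots: 20

Answer: 20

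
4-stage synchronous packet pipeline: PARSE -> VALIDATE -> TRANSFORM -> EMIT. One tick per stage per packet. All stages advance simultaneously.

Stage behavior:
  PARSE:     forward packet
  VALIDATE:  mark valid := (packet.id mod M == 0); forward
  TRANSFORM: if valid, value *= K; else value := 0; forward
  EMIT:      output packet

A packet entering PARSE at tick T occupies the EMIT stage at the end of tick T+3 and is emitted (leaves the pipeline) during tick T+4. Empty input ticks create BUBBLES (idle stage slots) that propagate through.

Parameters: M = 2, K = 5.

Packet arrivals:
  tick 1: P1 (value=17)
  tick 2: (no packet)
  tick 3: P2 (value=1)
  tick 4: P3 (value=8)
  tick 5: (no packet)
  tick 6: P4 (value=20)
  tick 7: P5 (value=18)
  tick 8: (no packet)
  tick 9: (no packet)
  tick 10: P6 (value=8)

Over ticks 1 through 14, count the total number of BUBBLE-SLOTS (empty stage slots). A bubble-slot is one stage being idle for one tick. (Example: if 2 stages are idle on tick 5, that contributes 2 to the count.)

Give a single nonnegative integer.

Answer: 32

Derivation:
Tick 1: [PARSE:P1(v=17,ok=F), VALIDATE:-, TRANSFORM:-, EMIT:-] out:-; bubbles=3
Tick 2: [PARSE:-, VALIDATE:P1(v=17,ok=F), TRANSFORM:-, EMIT:-] out:-; bubbles=3
Tick 3: [PARSE:P2(v=1,ok=F), VALIDATE:-, TRANSFORM:P1(v=0,ok=F), EMIT:-] out:-; bubbles=2
Tick 4: [PARSE:P3(v=8,ok=F), VALIDATE:P2(v=1,ok=T), TRANSFORM:-, EMIT:P1(v=0,ok=F)] out:-; bubbles=1
Tick 5: [PARSE:-, VALIDATE:P3(v=8,ok=F), TRANSFORM:P2(v=5,ok=T), EMIT:-] out:P1(v=0); bubbles=2
Tick 6: [PARSE:P4(v=20,ok=F), VALIDATE:-, TRANSFORM:P3(v=0,ok=F), EMIT:P2(v=5,ok=T)] out:-; bubbles=1
Tick 7: [PARSE:P5(v=18,ok=F), VALIDATE:P4(v=20,ok=T), TRANSFORM:-, EMIT:P3(v=0,ok=F)] out:P2(v=5); bubbles=1
Tick 8: [PARSE:-, VALIDATE:P5(v=18,ok=F), TRANSFORM:P4(v=100,ok=T), EMIT:-] out:P3(v=0); bubbles=2
Tick 9: [PARSE:-, VALIDATE:-, TRANSFORM:P5(v=0,ok=F), EMIT:P4(v=100,ok=T)] out:-; bubbles=2
Tick 10: [PARSE:P6(v=8,ok=F), VALIDATE:-, TRANSFORM:-, EMIT:P5(v=0,ok=F)] out:P4(v=100); bubbles=2
Tick 11: [PARSE:-, VALIDATE:P6(v=8,ok=T), TRANSFORM:-, EMIT:-] out:P5(v=0); bubbles=3
Tick 12: [PARSE:-, VALIDATE:-, TRANSFORM:P6(v=40,ok=T), EMIT:-] out:-; bubbles=3
Tick 13: [PARSE:-, VALIDATE:-, TRANSFORM:-, EMIT:P6(v=40,ok=T)] out:-; bubbles=3
Tick 14: [PARSE:-, VALIDATE:-, TRANSFORM:-, EMIT:-] out:P6(v=40); bubbles=4
Total bubble-slots: 32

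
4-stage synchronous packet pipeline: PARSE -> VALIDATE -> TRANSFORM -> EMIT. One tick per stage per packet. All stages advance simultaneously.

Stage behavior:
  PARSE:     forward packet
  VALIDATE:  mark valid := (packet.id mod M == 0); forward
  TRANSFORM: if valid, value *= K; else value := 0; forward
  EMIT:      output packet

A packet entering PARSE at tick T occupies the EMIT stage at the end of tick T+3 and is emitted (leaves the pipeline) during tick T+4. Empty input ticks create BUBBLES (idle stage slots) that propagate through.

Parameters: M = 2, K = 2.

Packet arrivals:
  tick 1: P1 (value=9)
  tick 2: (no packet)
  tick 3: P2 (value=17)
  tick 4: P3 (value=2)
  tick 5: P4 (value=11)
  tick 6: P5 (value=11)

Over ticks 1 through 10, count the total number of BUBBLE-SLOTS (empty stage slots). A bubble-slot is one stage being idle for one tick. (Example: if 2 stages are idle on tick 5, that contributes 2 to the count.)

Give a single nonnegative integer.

Answer: 20

Derivation:
Tick 1: [PARSE:P1(v=9,ok=F), VALIDATE:-, TRANSFORM:-, EMIT:-] out:-; bubbles=3
Tick 2: [PARSE:-, VALIDATE:P1(v=9,ok=F), TRANSFORM:-, EMIT:-] out:-; bubbles=3
Tick 3: [PARSE:P2(v=17,ok=F), VALIDATE:-, TRANSFORM:P1(v=0,ok=F), EMIT:-] out:-; bubbles=2
Tick 4: [PARSE:P3(v=2,ok=F), VALIDATE:P2(v=17,ok=T), TRANSFORM:-, EMIT:P1(v=0,ok=F)] out:-; bubbles=1
Tick 5: [PARSE:P4(v=11,ok=F), VALIDATE:P3(v=2,ok=F), TRANSFORM:P2(v=34,ok=T), EMIT:-] out:P1(v=0); bubbles=1
Tick 6: [PARSE:P5(v=11,ok=F), VALIDATE:P4(v=11,ok=T), TRANSFORM:P3(v=0,ok=F), EMIT:P2(v=34,ok=T)] out:-; bubbles=0
Tick 7: [PARSE:-, VALIDATE:P5(v=11,ok=F), TRANSFORM:P4(v=22,ok=T), EMIT:P3(v=0,ok=F)] out:P2(v=34); bubbles=1
Tick 8: [PARSE:-, VALIDATE:-, TRANSFORM:P5(v=0,ok=F), EMIT:P4(v=22,ok=T)] out:P3(v=0); bubbles=2
Tick 9: [PARSE:-, VALIDATE:-, TRANSFORM:-, EMIT:P5(v=0,ok=F)] out:P4(v=22); bubbles=3
Tick 10: [PARSE:-, VALIDATE:-, TRANSFORM:-, EMIT:-] out:P5(v=0); bubbles=4
Total bubble-slots: 20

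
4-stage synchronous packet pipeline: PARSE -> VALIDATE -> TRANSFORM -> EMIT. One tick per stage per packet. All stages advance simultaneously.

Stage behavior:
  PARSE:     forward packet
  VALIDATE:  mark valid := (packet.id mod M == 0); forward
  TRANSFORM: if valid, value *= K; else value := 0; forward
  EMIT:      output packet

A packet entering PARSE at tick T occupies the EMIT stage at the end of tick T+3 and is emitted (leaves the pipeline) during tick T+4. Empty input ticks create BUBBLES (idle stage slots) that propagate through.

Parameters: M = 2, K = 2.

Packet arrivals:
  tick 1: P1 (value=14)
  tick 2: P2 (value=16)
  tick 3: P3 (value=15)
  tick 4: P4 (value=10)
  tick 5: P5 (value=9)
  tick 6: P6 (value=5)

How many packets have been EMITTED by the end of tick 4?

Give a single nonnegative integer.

Tick 1: [PARSE:P1(v=14,ok=F), VALIDATE:-, TRANSFORM:-, EMIT:-] out:-; in:P1
Tick 2: [PARSE:P2(v=16,ok=F), VALIDATE:P1(v=14,ok=F), TRANSFORM:-, EMIT:-] out:-; in:P2
Tick 3: [PARSE:P3(v=15,ok=F), VALIDATE:P2(v=16,ok=T), TRANSFORM:P1(v=0,ok=F), EMIT:-] out:-; in:P3
Tick 4: [PARSE:P4(v=10,ok=F), VALIDATE:P3(v=15,ok=F), TRANSFORM:P2(v=32,ok=T), EMIT:P1(v=0,ok=F)] out:-; in:P4
Emitted by tick 4: []

Answer: 0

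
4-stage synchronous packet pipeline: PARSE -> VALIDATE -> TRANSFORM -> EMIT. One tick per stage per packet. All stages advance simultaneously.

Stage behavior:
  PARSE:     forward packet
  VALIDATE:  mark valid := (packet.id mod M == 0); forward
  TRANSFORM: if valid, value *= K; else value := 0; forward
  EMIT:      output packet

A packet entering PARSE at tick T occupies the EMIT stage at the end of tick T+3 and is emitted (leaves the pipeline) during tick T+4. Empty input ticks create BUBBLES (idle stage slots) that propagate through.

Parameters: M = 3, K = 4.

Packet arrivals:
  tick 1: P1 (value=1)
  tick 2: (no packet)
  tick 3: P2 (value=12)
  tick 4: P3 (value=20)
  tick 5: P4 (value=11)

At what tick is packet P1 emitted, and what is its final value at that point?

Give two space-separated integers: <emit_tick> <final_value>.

Answer: 5 0

Derivation:
Tick 1: [PARSE:P1(v=1,ok=F), VALIDATE:-, TRANSFORM:-, EMIT:-] out:-; in:P1
Tick 2: [PARSE:-, VALIDATE:P1(v=1,ok=F), TRANSFORM:-, EMIT:-] out:-; in:-
Tick 3: [PARSE:P2(v=12,ok=F), VALIDATE:-, TRANSFORM:P1(v=0,ok=F), EMIT:-] out:-; in:P2
Tick 4: [PARSE:P3(v=20,ok=F), VALIDATE:P2(v=12,ok=F), TRANSFORM:-, EMIT:P1(v=0,ok=F)] out:-; in:P3
Tick 5: [PARSE:P4(v=11,ok=F), VALIDATE:P3(v=20,ok=T), TRANSFORM:P2(v=0,ok=F), EMIT:-] out:P1(v=0); in:P4
Tick 6: [PARSE:-, VALIDATE:P4(v=11,ok=F), TRANSFORM:P3(v=80,ok=T), EMIT:P2(v=0,ok=F)] out:-; in:-
Tick 7: [PARSE:-, VALIDATE:-, TRANSFORM:P4(v=0,ok=F), EMIT:P3(v=80,ok=T)] out:P2(v=0); in:-
Tick 8: [PARSE:-, VALIDATE:-, TRANSFORM:-, EMIT:P4(v=0,ok=F)] out:P3(v=80); in:-
Tick 9: [PARSE:-, VALIDATE:-, TRANSFORM:-, EMIT:-] out:P4(v=0); in:-
P1: arrives tick 1, valid=False (id=1, id%3=1), emit tick 5, final value 0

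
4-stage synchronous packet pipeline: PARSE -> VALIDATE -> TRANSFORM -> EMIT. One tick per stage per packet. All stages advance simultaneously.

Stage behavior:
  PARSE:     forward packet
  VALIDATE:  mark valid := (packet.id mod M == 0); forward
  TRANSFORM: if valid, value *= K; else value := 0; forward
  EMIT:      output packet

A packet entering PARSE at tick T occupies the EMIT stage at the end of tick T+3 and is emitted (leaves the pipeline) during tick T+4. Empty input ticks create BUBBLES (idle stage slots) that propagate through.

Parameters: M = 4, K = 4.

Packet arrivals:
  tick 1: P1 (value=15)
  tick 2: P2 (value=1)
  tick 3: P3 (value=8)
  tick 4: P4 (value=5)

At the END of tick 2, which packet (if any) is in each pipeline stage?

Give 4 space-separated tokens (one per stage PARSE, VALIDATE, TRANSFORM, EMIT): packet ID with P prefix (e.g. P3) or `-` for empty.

Answer: P2 P1 - -

Derivation:
Tick 1: [PARSE:P1(v=15,ok=F), VALIDATE:-, TRANSFORM:-, EMIT:-] out:-; in:P1
Tick 2: [PARSE:P2(v=1,ok=F), VALIDATE:P1(v=15,ok=F), TRANSFORM:-, EMIT:-] out:-; in:P2
At end of tick 2: ['P2', 'P1', '-', '-']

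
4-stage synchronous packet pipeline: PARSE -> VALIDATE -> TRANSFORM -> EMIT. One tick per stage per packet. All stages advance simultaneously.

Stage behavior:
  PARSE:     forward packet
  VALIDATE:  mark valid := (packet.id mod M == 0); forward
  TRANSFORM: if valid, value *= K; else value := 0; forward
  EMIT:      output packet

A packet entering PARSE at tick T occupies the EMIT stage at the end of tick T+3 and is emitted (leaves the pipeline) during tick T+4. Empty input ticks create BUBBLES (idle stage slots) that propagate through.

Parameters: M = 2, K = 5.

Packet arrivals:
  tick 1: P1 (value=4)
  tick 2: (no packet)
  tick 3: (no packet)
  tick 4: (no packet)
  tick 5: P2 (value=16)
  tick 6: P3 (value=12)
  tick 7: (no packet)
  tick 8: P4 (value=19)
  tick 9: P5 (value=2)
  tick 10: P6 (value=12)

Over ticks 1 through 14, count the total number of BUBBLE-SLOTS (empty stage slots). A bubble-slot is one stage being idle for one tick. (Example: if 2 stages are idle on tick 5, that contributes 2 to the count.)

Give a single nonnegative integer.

Answer: 32

Derivation:
Tick 1: [PARSE:P1(v=4,ok=F), VALIDATE:-, TRANSFORM:-, EMIT:-] out:-; bubbles=3
Tick 2: [PARSE:-, VALIDATE:P1(v=4,ok=F), TRANSFORM:-, EMIT:-] out:-; bubbles=3
Tick 3: [PARSE:-, VALIDATE:-, TRANSFORM:P1(v=0,ok=F), EMIT:-] out:-; bubbles=3
Tick 4: [PARSE:-, VALIDATE:-, TRANSFORM:-, EMIT:P1(v=0,ok=F)] out:-; bubbles=3
Tick 5: [PARSE:P2(v=16,ok=F), VALIDATE:-, TRANSFORM:-, EMIT:-] out:P1(v=0); bubbles=3
Tick 6: [PARSE:P3(v=12,ok=F), VALIDATE:P2(v=16,ok=T), TRANSFORM:-, EMIT:-] out:-; bubbles=2
Tick 7: [PARSE:-, VALIDATE:P3(v=12,ok=F), TRANSFORM:P2(v=80,ok=T), EMIT:-] out:-; bubbles=2
Tick 8: [PARSE:P4(v=19,ok=F), VALIDATE:-, TRANSFORM:P3(v=0,ok=F), EMIT:P2(v=80,ok=T)] out:-; bubbles=1
Tick 9: [PARSE:P5(v=2,ok=F), VALIDATE:P4(v=19,ok=T), TRANSFORM:-, EMIT:P3(v=0,ok=F)] out:P2(v=80); bubbles=1
Tick 10: [PARSE:P6(v=12,ok=F), VALIDATE:P5(v=2,ok=F), TRANSFORM:P4(v=95,ok=T), EMIT:-] out:P3(v=0); bubbles=1
Tick 11: [PARSE:-, VALIDATE:P6(v=12,ok=T), TRANSFORM:P5(v=0,ok=F), EMIT:P4(v=95,ok=T)] out:-; bubbles=1
Tick 12: [PARSE:-, VALIDATE:-, TRANSFORM:P6(v=60,ok=T), EMIT:P5(v=0,ok=F)] out:P4(v=95); bubbles=2
Tick 13: [PARSE:-, VALIDATE:-, TRANSFORM:-, EMIT:P6(v=60,ok=T)] out:P5(v=0); bubbles=3
Tick 14: [PARSE:-, VALIDATE:-, TRANSFORM:-, EMIT:-] out:P6(v=60); bubbles=4
Total bubble-slots: 32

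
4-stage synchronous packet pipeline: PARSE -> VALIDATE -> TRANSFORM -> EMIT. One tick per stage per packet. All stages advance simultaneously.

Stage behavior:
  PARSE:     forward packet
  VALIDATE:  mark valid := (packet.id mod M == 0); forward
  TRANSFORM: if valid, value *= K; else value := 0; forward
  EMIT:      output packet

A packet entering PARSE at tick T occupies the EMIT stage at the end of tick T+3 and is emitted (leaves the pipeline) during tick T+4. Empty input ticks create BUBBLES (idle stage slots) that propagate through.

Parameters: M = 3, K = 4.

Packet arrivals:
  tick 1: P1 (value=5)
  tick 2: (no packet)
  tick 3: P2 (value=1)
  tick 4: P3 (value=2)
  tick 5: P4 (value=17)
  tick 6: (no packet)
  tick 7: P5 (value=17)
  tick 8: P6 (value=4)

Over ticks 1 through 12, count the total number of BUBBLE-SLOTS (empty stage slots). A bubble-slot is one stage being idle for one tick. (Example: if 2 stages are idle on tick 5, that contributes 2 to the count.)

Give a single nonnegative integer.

Answer: 24

Derivation:
Tick 1: [PARSE:P1(v=5,ok=F), VALIDATE:-, TRANSFORM:-, EMIT:-] out:-; bubbles=3
Tick 2: [PARSE:-, VALIDATE:P1(v=5,ok=F), TRANSFORM:-, EMIT:-] out:-; bubbles=3
Tick 3: [PARSE:P2(v=1,ok=F), VALIDATE:-, TRANSFORM:P1(v=0,ok=F), EMIT:-] out:-; bubbles=2
Tick 4: [PARSE:P3(v=2,ok=F), VALIDATE:P2(v=1,ok=F), TRANSFORM:-, EMIT:P1(v=0,ok=F)] out:-; bubbles=1
Tick 5: [PARSE:P4(v=17,ok=F), VALIDATE:P3(v=2,ok=T), TRANSFORM:P2(v=0,ok=F), EMIT:-] out:P1(v=0); bubbles=1
Tick 6: [PARSE:-, VALIDATE:P4(v=17,ok=F), TRANSFORM:P3(v=8,ok=T), EMIT:P2(v=0,ok=F)] out:-; bubbles=1
Tick 7: [PARSE:P5(v=17,ok=F), VALIDATE:-, TRANSFORM:P4(v=0,ok=F), EMIT:P3(v=8,ok=T)] out:P2(v=0); bubbles=1
Tick 8: [PARSE:P6(v=4,ok=F), VALIDATE:P5(v=17,ok=F), TRANSFORM:-, EMIT:P4(v=0,ok=F)] out:P3(v=8); bubbles=1
Tick 9: [PARSE:-, VALIDATE:P6(v=4,ok=T), TRANSFORM:P5(v=0,ok=F), EMIT:-] out:P4(v=0); bubbles=2
Tick 10: [PARSE:-, VALIDATE:-, TRANSFORM:P6(v=16,ok=T), EMIT:P5(v=0,ok=F)] out:-; bubbles=2
Tick 11: [PARSE:-, VALIDATE:-, TRANSFORM:-, EMIT:P6(v=16,ok=T)] out:P5(v=0); bubbles=3
Tick 12: [PARSE:-, VALIDATE:-, TRANSFORM:-, EMIT:-] out:P6(v=16); bubbles=4
Total bubble-slots: 24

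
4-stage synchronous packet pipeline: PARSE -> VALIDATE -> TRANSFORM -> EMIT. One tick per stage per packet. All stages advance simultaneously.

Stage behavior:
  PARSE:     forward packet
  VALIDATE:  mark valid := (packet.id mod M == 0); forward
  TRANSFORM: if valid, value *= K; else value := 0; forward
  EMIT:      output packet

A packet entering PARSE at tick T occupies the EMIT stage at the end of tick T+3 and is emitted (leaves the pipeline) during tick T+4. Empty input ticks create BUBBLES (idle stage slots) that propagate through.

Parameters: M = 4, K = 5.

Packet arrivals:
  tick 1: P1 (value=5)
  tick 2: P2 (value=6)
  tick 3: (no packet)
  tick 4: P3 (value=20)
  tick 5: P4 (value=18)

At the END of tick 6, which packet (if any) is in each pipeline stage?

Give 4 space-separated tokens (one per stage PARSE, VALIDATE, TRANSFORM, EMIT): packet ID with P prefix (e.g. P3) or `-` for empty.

Answer: - P4 P3 -

Derivation:
Tick 1: [PARSE:P1(v=5,ok=F), VALIDATE:-, TRANSFORM:-, EMIT:-] out:-; in:P1
Tick 2: [PARSE:P2(v=6,ok=F), VALIDATE:P1(v=5,ok=F), TRANSFORM:-, EMIT:-] out:-; in:P2
Tick 3: [PARSE:-, VALIDATE:P2(v=6,ok=F), TRANSFORM:P1(v=0,ok=F), EMIT:-] out:-; in:-
Tick 4: [PARSE:P3(v=20,ok=F), VALIDATE:-, TRANSFORM:P2(v=0,ok=F), EMIT:P1(v=0,ok=F)] out:-; in:P3
Tick 5: [PARSE:P4(v=18,ok=F), VALIDATE:P3(v=20,ok=F), TRANSFORM:-, EMIT:P2(v=0,ok=F)] out:P1(v=0); in:P4
Tick 6: [PARSE:-, VALIDATE:P4(v=18,ok=T), TRANSFORM:P3(v=0,ok=F), EMIT:-] out:P2(v=0); in:-
At end of tick 6: ['-', 'P4', 'P3', '-']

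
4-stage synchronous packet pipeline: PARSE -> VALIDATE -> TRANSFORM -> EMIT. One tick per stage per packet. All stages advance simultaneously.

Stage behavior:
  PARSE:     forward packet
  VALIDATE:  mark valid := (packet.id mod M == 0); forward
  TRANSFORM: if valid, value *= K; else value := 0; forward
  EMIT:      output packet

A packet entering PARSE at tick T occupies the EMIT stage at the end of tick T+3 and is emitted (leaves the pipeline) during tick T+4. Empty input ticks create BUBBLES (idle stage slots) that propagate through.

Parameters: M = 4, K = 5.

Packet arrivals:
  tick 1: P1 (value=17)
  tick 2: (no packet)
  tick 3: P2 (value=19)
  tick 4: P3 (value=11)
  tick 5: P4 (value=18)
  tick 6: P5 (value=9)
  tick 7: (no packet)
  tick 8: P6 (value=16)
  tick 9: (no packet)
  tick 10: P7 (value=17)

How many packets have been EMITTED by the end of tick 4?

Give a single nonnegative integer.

Answer: 0

Derivation:
Tick 1: [PARSE:P1(v=17,ok=F), VALIDATE:-, TRANSFORM:-, EMIT:-] out:-; in:P1
Tick 2: [PARSE:-, VALIDATE:P1(v=17,ok=F), TRANSFORM:-, EMIT:-] out:-; in:-
Tick 3: [PARSE:P2(v=19,ok=F), VALIDATE:-, TRANSFORM:P1(v=0,ok=F), EMIT:-] out:-; in:P2
Tick 4: [PARSE:P3(v=11,ok=F), VALIDATE:P2(v=19,ok=F), TRANSFORM:-, EMIT:P1(v=0,ok=F)] out:-; in:P3
Emitted by tick 4: []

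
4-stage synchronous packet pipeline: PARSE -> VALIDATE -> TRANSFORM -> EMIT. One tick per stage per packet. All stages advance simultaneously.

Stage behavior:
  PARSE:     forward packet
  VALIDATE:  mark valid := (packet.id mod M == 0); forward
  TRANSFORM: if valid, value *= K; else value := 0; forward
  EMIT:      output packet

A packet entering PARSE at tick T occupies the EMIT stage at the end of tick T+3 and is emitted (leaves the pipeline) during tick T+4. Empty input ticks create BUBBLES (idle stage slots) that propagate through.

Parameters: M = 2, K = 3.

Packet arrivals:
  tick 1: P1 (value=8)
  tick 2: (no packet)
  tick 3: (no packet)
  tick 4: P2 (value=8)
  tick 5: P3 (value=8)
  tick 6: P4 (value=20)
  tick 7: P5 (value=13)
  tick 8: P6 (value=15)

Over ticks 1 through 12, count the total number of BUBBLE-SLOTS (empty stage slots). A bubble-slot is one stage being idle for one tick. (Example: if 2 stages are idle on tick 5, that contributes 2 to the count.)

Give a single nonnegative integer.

Tick 1: [PARSE:P1(v=8,ok=F), VALIDATE:-, TRANSFORM:-, EMIT:-] out:-; bubbles=3
Tick 2: [PARSE:-, VALIDATE:P1(v=8,ok=F), TRANSFORM:-, EMIT:-] out:-; bubbles=3
Tick 3: [PARSE:-, VALIDATE:-, TRANSFORM:P1(v=0,ok=F), EMIT:-] out:-; bubbles=3
Tick 4: [PARSE:P2(v=8,ok=F), VALIDATE:-, TRANSFORM:-, EMIT:P1(v=0,ok=F)] out:-; bubbles=2
Tick 5: [PARSE:P3(v=8,ok=F), VALIDATE:P2(v=8,ok=T), TRANSFORM:-, EMIT:-] out:P1(v=0); bubbles=2
Tick 6: [PARSE:P4(v=20,ok=F), VALIDATE:P3(v=8,ok=F), TRANSFORM:P2(v=24,ok=T), EMIT:-] out:-; bubbles=1
Tick 7: [PARSE:P5(v=13,ok=F), VALIDATE:P4(v=20,ok=T), TRANSFORM:P3(v=0,ok=F), EMIT:P2(v=24,ok=T)] out:-; bubbles=0
Tick 8: [PARSE:P6(v=15,ok=F), VALIDATE:P5(v=13,ok=F), TRANSFORM:P4(v=60,ok=T), EMIT:P3(v=0,ok=F)] out:P2(v=24); bubbles=0
Tick 9: [PARSE:-, VALIDATE:P6(v=15,ok=T), TRANSFORM:P5(v=0,ok=F), EMIT:P4(v=60,ok=T)] out:P3(v=0); bubbles=1
Tick 10: [PARSE:-, VALIDATE:-, TRANSFORM:P6(v=45,ok=T), EMIT:P5(v=0,ok=F)] out:P4(v=60); bubbles=2
Tick 11: [PARSE:-, VALIDATE:-, TRANSFORM:-, EMIT:P6(v=45,ok=T)] out:P5(v=0); bubbles=3
Tick 12: [PARSE:-, VALIDATE:-, TRANSFORM:-, EMIT:-] out:P6(v=45); bubbles=4
Total bubble-slots: 24

Answer: 24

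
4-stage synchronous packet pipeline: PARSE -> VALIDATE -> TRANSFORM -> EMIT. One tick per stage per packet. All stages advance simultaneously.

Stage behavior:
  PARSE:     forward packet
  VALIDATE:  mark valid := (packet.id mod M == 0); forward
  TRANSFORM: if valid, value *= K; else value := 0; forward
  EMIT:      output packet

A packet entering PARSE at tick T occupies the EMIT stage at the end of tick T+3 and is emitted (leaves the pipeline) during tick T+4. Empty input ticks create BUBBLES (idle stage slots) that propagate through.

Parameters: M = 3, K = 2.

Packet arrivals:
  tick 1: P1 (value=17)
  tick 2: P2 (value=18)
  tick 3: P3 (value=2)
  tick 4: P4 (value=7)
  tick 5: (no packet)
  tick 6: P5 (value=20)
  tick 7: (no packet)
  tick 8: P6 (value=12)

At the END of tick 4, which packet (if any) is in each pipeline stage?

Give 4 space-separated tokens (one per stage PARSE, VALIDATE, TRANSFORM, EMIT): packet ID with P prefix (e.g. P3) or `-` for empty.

Tick 1: [PARSE:P1(v=17,ok=F), VALIDATE:-, TRANSFORM:-, EMIT:-] out:-; in:P1
Tick 2: [PARSE:P2(v=18,ok=F), VALIDATE:P1(v=17,ok=F), TRANSFORM:-, EMIT:-] out:-; in:P2
Tick 3: [PARSE:P3(v=2,ok=F), VALIDATE:P2(v=18,ok=F), TRANSFORM:P1(v=0,ok=F), EMIT:-] out:-; in:P3
Tick 4: [PARSE:P4(v=7,ok=F), VALIDATE:P3(v=2,ok=T), TRANSFORM:P2(v=0,ok=F), EMIT:P1(v=0,ok=F)] out:-; in:P4
At end of tick 4: ['P4', 'P3', 'P2', 'P1']

Answer: P4 P3 P2 P1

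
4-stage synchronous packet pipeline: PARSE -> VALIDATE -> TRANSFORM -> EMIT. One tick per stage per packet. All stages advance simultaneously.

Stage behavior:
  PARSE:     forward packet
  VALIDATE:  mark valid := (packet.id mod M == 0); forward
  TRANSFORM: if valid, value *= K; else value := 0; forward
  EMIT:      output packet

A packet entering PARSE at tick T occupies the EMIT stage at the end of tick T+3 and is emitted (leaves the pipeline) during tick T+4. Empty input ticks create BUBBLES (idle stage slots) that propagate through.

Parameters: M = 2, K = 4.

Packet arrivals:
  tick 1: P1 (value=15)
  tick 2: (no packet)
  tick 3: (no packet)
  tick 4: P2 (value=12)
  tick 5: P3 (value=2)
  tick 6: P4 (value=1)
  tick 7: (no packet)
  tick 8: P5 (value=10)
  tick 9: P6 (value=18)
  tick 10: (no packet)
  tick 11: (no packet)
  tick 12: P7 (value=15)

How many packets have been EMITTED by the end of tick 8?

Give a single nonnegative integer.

Answer: 2

Derivation:
Tick 1: [PARSE:P1(v=15,ok=F), VALIDATE:-, TRANSFORM:-, EMIT:-] out:-; in:P1
Tick 2: [PARSE:-, VALIDATE:P1(v=15,ok=F), TRANSFORM:-, EMIT:-] out:-; in:-
Tick 3: [PARSE:-, VALIDATE:-, TRANSFORM:P1(v=0,ok=F), EMIT:-] out:-; in:-
Tick 4: [PARSE:P2(v=12,ok=F), VALIDATE:-, TRANSFORM:-, EMIT:P1(v=0,ok=F)] out:-; in:P2
Tick 5: [PARSE:P3(v=2,ok=F), VALIDATE:P2(v=12,ok=T), TRANSFORM:-, EMIT:-] out:P1(v=0); in:P3
Tick 6: [PARSE:P4(v=1,ok=F), VALIDATE:P3(v=2,ok=F), TRANSFORM:P2(v=48,ok=T), EMIT:-] out:-; in:P4
Tick 7: [PARSE:-, VALIDATE:P4(v=1,ok=T), TRANSFORM:P3(v=0,ok=F), EMIT:P2(v=48,ok=T)] out:-; in:-
Tick 8: [PARSE:P5(v=10,ok=F), VALIDATE:-, TRANSFORM:P4(v=4,ok=T), EMIT:P3(v=0,ok=F)] out:P2(v=48); in:P5
Emitted by tick 8: ['P1', 'P2']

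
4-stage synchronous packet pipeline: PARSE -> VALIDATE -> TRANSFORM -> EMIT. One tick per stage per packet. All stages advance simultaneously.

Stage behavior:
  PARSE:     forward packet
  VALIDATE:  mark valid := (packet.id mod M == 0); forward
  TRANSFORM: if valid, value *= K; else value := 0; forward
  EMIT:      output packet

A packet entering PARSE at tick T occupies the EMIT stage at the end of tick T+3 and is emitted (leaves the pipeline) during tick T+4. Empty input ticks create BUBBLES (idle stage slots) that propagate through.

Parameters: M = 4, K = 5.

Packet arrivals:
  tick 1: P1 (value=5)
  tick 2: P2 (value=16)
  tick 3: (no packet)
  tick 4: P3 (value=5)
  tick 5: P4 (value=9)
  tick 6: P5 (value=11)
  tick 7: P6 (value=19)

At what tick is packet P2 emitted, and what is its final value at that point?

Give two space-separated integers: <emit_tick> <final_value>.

Tick 1: [PARSE:P1(v=5,ok=F), VALIDATE:-, TRANSFORM:-, EMIT:-] out:-; in:P1
Tick 2: [PARSE:P2(v=16,ok=F), VALIDATE:P1(v=5,ok=F), TRANSFORM:-, EMIT:-] out:-; in:P2
Tick 3: [PARSE:-, VALIDATE:P2(v=16,ok=F), TRANSFORM:P1(v=0,ok=F), EMIT:-] out:-; in:-
Tick 4: [PARSE:P3(v=5,ok=F), VALIDATE:-, TRANSFORM:P2(v=0,ok=F), EMIT:P1(v=0,ok=F)] out:-; in:P3
Tick 5: [PARSE:P4(v=9,ok=F), VALIDATE:P3(v=5,ok=F), TRANSFORM:-, EMIT:P2(v=0,ok=F)] out:P1(v=0); in:P4
Tick 6: [PARSE:P5(v=11,ok=F), VALIDATE:P4(v=9,ok=T), TRANSFORM:P3(v=0,ok=F), EMIT:-] out:P2(v=0); in:P5
Tick 7: [PARSE:P6(v=19,ok=F), VALIDATE:P5(v=11,ok=F), TRANSFORM:P4(v=45,ok=T), EMIT:P3(v=0,ok=F)] out:-; in:P6
Tick 8: [PARSE:-, VALIDATE:P6(v=19,ok=F), TRANSFORM:P5(v=0,ok=F), EMIT:P4(v=45,ok=T)] out:P3(v=0); in:-
Tick 9: [PARSE:-, VALIDATE:-, TRANSFORM:P6(v=0,ok=F), EMIT:P5(v=0,ok=F)] out:P4(v=45); in:-
Tick 10: [PARSE:-, VALIDATE:-, TRANSFORM:-, EMIT:P6(v=0,ok=F)] out:P5(v=0); in:-
Tick 11: [PARSE:-, VALIDATE:-, TRANSFORM:-, EMIT:-] out:P6(v=0); in:-
P2: arrives tick 2, valid=False (id=2, id%4=2), emit tick 6, final value 0

Answer: 6 0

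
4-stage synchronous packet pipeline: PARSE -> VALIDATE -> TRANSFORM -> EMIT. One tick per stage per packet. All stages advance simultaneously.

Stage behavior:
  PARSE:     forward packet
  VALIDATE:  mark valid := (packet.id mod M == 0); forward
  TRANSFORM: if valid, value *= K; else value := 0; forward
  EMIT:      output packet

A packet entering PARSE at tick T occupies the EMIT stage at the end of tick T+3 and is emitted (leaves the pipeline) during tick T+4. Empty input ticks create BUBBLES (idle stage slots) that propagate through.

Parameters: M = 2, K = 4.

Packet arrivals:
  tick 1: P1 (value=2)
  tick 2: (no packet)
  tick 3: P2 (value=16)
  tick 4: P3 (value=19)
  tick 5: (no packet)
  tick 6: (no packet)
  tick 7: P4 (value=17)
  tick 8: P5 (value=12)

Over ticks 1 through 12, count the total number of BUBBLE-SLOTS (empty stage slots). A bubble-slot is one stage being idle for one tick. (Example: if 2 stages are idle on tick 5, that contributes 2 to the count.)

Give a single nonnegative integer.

Tick 1: [PARSE:P1(v=2,ok=F), VALIDATE:-, TRANSFORM:-, EMIT:-] out:-; bubbles=3
Tick 2: [PARSE:-, VALIDATE:P1(v=2,ok=F), TRANSFORM:-, EMIT:-] out:-; bubbles=3
Tick 3: [PARSE:P2(v=16,ok=F), VALIDATE:-, TRANSFORM:P1(v=0,ok=F), EMIT:-] out:-; bubbles=2
Tick 4: [PARSE:P3(v=19,ok=F), VALIDATE:P2(v=16,ok=T), TRANSFORM:-, EMIT:P1(v=0,ok=F)] out:-; bubbles=1
Tick 5: [PARSE:-, VALIDATE:P3(v=19,ok=F), TRANSFORM:P2(v=64,ok=T), EMIT:-] out:P1(v=0); bubbles=2
Tick 6: [PARSE:-, VALIDATE:-, TRANSFORM:P3(v=0,ok=F), EMIT:P2(v=64,ok=T)] out:-; bubbles=2
Tick 7: [PARSE:P4(v=17,ok=F), VALIDATE:-, TRANSFORM:-, EMIT:P3(v=0,ok=F)] out:P2(v=64); bubbles=2
Tick 8: [PARSE:P5(v=12,ok=F), VALIDATE:P4(v=17,ok=T), TRANSFORM:-, EMIT:-] out:P3(v=0); bubbles=2
Tick 9: [PARSE:-, VALIDATE:P5(v=12,ok=F), TRANSFORM:P4(v=68,ok=T), EMIT:-] out:-; bubbles=2
Tick 10: [PARSE:-, VALIDATE:-, TRANSFORM:P5(v=0,ok=F), EMIT:P4(v=68,ok=T)] out:-; bubbles=2
Tick 11: [PARSE:-, VALIDATE:-, TRANSFORM:-, EMIT:P5(v=0,ok=F)] out:P4(v=68); bubbles=3
Tick 12: [PARSE:-, VALIDATE:-, TRANSFORM:-, EMIT:-] out:P5(v=0); bubbles=4
Total bubble-slots: 28

Answer: 28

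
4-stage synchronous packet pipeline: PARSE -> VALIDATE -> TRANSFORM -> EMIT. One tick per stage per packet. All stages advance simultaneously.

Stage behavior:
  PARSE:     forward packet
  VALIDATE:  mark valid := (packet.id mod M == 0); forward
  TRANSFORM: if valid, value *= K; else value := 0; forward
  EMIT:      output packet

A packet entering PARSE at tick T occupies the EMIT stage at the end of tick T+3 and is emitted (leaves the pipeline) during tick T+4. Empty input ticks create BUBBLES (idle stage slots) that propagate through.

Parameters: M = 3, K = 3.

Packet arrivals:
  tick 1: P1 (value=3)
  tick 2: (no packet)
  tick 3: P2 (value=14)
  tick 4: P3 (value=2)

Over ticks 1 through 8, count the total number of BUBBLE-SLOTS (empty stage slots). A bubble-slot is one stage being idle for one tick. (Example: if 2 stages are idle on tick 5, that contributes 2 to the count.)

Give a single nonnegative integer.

Answer: 20

Derivation:
Tick 1: [PARSE:P1(v=3,ok=F), VALIDATE:-, TRANSFORM:-, EMIT:-] out:-; bubbles=3
Tick 2: [PARSE:-, VALIDATE:P1(v=3,ok=F), TRANSFORM:-, EMIT:-] out:-; bubbles=3
Tick 3: [PARSE:P2(v=14,ok=F), VALIDATE:-, TRANSFORM:P1(v=0,ok=F), EMIT:-] out:-; bubbles=2
Tick 4: [PARSE:P3(v=2,ok=F), VALIDATE:P2(v=14,ok=F), TRANSFORM:-, EMIT:P1(v=0,ok=F)] out:-; bubbles=1
Tick 5: [PARSE:-, VALIDATE:P3(v=2,ok=T), TRANSFORM:P2(v=0,ok=F), EMIT:-] out:P1(v=0); bubbles=2
Tick 6: [PARSE:-, VALIDATE:-, TRANSFORM:P3(v=6,ok=T), EMIT:P2(v=0,ok=F)] out:-; bubbles=2
Tick 7: [PARSE:-, VALIDATE:-, TRANSFORM:-, EMIT:P3(v=6,ok=T)] out:P2(v=0); bubbles=3
Tick 8: [PARSE:-, VALIDATE:-, TRANSFORM:-, EMIT:-] out:P3(v=6); bubbles=4
Total bubble-slots: 20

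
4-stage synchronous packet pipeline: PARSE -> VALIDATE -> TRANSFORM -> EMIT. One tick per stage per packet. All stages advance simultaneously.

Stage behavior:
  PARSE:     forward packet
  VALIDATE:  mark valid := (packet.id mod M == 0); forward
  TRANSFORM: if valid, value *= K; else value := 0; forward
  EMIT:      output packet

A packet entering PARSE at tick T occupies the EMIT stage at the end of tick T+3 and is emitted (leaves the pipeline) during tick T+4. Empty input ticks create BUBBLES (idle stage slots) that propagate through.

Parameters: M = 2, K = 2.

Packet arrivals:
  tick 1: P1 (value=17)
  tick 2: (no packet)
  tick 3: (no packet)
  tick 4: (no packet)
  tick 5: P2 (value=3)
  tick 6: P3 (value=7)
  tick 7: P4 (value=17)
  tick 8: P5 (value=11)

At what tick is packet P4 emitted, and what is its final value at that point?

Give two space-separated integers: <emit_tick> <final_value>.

Tick 1: [PARSE:P1(v=17,ok=F), VALIDATE:-, TRANSFORM:-, EMIT:-] out:-; in:P1
Tick 2: [PARSE:-, VALIDATE:P1(v=17,ok=F), TRANSFORM:-, EMIT:-] out:-; in:-
Tick 3: [PARSE:-, VALIDATE:-, TRANSFORM:P1(v=0,ok=F), EMIT:-] out:-; in:-
Tick 4: [PARSE:-, VALIDATE:-, TRANSFORM:-, EMIT:P1(v=0,ok=F)] out:-; in:-
Tick 5: [PARSE:P2(v=3,ok=F), VALIDATE:-, TRANSFORM:-, EMIT:-] out:P1(v=0); in:P2
Tick 6: [PARSE:P3(v=7,ok=F), VALIDATE:P2(v=3,ok=T), TRANSFORM:-, EMIT:-] out:-; in:P3
Tick 7: [PARSE:P4(v=17,ok=F), VALIDATE:P3(v=7,ok=F), TRANSFORM:P2(v=6,ok=T), EMIT:-] out:-; in:P4
Tick 8: [PARSE:P5(v=11,ok=F), VALIDATE:P4(v=17,ok=T), TRANSFORM:P3(v=0,ok=F), EMIT:P2(v=6,ok=T)] out:-; in:P5
Tick 9: [PARSE:-, VALIDATE:P5(v=11,ok=F), TRANSFORM:P4(v=34,ok=T), EMIT:P3(v=0,ok=F)] out:P2(v=6); in:-
Tick 10: [PARSE:-, VALIDATE:-, TRANSFORM:P5(v=0,ok=F), EMIT:P4(v=34,ok=T)] out:P3(v=0); in:-
Tick 11: [PARSE:-, VALIDATE:-, TRANSFORM:-, EMIT:P5(v=0,ok=F)] out:P4(v=34); in:-
Tick 12: [PARSE:-, VALIDATE:-, TRANSFORM:-, EMIT:-] out:P5(v=0); in:-
P4: arrives tick 7, valid=True (id=4, id%2=0), emit tick 11, final value 34

Answer: 11 34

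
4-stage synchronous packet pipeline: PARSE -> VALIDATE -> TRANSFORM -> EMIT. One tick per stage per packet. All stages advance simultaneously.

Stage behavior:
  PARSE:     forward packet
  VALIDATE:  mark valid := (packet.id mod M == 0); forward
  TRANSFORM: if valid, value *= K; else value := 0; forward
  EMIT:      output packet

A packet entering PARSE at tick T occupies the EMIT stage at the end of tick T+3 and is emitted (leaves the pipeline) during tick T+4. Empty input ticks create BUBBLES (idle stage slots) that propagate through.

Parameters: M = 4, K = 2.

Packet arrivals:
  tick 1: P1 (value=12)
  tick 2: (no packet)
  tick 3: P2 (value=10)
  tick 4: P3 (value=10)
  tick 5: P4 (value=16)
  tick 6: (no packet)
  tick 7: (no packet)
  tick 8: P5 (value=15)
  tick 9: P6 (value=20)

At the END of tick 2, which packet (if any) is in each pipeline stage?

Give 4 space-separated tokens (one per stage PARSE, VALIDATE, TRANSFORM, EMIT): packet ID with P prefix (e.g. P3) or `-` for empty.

Answer: - P1 - -

Derivation:
Tick 1: [PARSE:P1(v=12,ok=F), VALIDATE:-, TRANSFORM:-, EMIT:-] out:-; in:P1
Tick 2: [PARSE:-, VALIDATE:P1(v=12,ok=F), TRANSFORM:-, EMIT:-] out:-; in:-
At end of tick 2: ['-', 'P1', '-', '-']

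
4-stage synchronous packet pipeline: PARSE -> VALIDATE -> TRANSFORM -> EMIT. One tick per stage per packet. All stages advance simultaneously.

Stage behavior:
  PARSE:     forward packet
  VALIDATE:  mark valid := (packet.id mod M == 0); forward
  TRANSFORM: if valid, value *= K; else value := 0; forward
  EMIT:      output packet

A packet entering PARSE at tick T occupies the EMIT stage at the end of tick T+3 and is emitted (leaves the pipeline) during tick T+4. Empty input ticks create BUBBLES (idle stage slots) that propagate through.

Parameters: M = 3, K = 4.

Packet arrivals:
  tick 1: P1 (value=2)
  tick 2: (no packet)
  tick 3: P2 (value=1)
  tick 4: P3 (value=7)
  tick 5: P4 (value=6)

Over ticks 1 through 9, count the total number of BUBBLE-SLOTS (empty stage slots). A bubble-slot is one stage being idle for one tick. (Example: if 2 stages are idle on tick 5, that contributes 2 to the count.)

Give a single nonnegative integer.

Tick 1: [PARSE:P1(v=2,ok=F), VALIDATE:-, TRANSFORM:-, EMIT:-] out:-; bubbles=3
Tick 2: [PARSE:-, VALIDATE:P1(v=2,ok=F), TRANSFORM:-, EMIT:-] out:-; bubbles=3
Tick 3: [PARSE:P2(v=1,ok=F), VALIDATE:-, TRANSFORM:P1(v=0,ok=F), EMIT:-] out:-; bubbles=2
Tick 4: [PARSE:P3(v=7,ok=F), VALIDATE:P2(v=1,ok=F), TRANSFORM:-, EMIT:P1(v=0,ok=F)] out:-; bubbles=1
Tick 5: [PARSE:P4(v=6,ok=F), VALIDATE:P3(v=7,ok=T), TRANSFORM:P2(v=0,ok=F), EMIT:-] out:P1(v=0); bubbles=1
Tick 6: [PARSE:-, VALIDATE:P4(v=6,ok=F), TRANSFORM:P3(v=28,ok=T), EMIT:P2(v=0,ok=F)] out:-; bubbles=1
Tick 7: [PARSE:-, VALIDATE:-, TRANSFORM:P4(v=0,ok=F), EMIT:P3(v=28,ok=T)] out:P2(v=0); bubbles=2
Tick 8: [PARSE:-, VALIDATE:-, TRANSFORM:-, EMIT:P4(v=0,ok=F)] out:P3(v=28); bubbles=3
Tick 9: [PARSE:-, VALIDATE:-, TRANSFORM:-, EMIT:-] out:P4(v=0); bubbles=4
Total bubble-slots: 20

Answer: 20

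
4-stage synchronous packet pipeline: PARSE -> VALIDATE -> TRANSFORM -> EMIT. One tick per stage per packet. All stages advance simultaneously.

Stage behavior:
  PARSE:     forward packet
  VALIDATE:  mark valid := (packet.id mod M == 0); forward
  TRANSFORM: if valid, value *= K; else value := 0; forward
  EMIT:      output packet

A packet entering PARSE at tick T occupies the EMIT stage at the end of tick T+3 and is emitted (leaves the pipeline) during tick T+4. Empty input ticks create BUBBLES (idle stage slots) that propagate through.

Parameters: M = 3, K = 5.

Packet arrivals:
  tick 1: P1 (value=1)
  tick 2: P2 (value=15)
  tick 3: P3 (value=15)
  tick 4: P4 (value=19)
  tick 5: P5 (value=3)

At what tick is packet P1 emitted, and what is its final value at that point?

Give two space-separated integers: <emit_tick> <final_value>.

Tick 1: [PARSE:P1(v=1,ok=F), VALIDATE:-, TRANSFORM:-, EMIT:-] out:-; in:P1
Tick 2: [PARSE:P2(v=15,ok=F), VALIDATE:P1(v=1,ok=F), TRANSFORM:-, EMIT:-] out:-; in:P2
Tick 3: [PARSE:P3(v=15,ok=F), VALIDATE:P2(v=15,ok=F), TRANSFORM:P1(v=0,ok=F), EMIT:-] out:-; in:P3
Tick 4: [PARSE:P4(v=19,ok=F), VALIDATE:P3(v=15,ok=T), TRANSFORM:P2(v=0,ok=F), EMIT:P1(v=0,ok=F)] out:-; in:P4
Tick 5: [PARSE:P5(v=3,ok=F), VALIDATE:P4(v=19,ok=F), TRANSFORM:P3(v=75,ok=T), EMIT:P2(v=0,ok=F)] out:P1(v=0); in:P5
Tick 6: [PARSE:-, VALIDATE:P5(v=3,ok=F), TRANSFORM:P4(v=0,ok=F), EMIT:P3(v=75,ok=T)] out:P2(v=0); in:-
Tick 7: [PARSE:-, VALIDATE:-, TRANSFORM:P5(v=0,ok=F), EMIT:P4(v=0,ok=F)] out:P3(v=75); in:-
Tick 8: [PARSE:-, VALIDATE:-, TRANSFORM:-, EMIT:P5(v=0,ok=F)] out:P4(v=0); in:-
Tick 9: [PARSE:-, VALIDATE:-, TRANSFORM:-, EMIT:-] out:P5(v=0); in:-
P1: arrives tick 1, valid=False (id=1, id%3=1), emit tick 5, final value 0

Answer: 5 0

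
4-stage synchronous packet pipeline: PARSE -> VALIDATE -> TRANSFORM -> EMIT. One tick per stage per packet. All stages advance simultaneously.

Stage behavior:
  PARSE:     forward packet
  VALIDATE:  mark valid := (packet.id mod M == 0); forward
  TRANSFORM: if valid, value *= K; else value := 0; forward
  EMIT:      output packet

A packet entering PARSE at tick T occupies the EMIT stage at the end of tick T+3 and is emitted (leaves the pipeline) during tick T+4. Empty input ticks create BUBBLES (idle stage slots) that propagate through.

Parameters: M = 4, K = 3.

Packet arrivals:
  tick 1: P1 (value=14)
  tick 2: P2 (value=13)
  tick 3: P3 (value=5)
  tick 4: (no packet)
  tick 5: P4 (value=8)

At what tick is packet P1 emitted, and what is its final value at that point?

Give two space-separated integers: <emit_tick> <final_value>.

Tick 1: [PARSE:P1(v=14,ok=F), VALIDATE:-, TRANSFORM:-, EMIT:-] out:-; in:P1
Tick 2: [PARSE:P2(v=13,ok=F), VALIDATE:P1(v=14,ok=F), TRANSFORM:-, EMIT:-] out:-; in:P2
Tick 3: [PARSE:P3(v=5,ok=F), VALIDATE:P2(v=13,ok=F), TRANSFORM:P1(v=0,ok=F), EMIT:-] out:-; in:P3
Tick 4: [PARSE:-, VALIDATE:P3(v=5,ok=F), TRANSFORM:P2(v=0,ok=F), EMIT:P1(v=0,ok=F)] out:-; in:-
Tick 5: [PARSE:P4(v=8,ok=F), VALIDATE:-, TRANSFORM:P3(v=0,ok=F), EMIT:P2(v=0,ok=F)] out:P1(v=0); in:P4
Tick 6: [PARSE:-, VALIDATE:P4(v=8,ok=T), TRANSFORM:-, EMIT:P3(v=0,ok=F)] out:P2(v=0); in:-
Tick 7: [PARSE:-, VALIDATE:-, TRANSFORM:P4(v=24,ok=T), EMIT:-] out:P3(v=0); in:-
Tick 8: [PARSE:-, VALIDATE:-, TRANSFORM:-, EMIT:P4(v=24,ok=T)] out:-; in:-
Tick 9: [PARSE:-, VALIDATE:-, TRANSFORM:-, EMIT:-] out:P4(v=24); in:-
P1: arrives tick 1, valid=False (id=1, id%4=1), emit tick 5, final value 0

Answer: 5 0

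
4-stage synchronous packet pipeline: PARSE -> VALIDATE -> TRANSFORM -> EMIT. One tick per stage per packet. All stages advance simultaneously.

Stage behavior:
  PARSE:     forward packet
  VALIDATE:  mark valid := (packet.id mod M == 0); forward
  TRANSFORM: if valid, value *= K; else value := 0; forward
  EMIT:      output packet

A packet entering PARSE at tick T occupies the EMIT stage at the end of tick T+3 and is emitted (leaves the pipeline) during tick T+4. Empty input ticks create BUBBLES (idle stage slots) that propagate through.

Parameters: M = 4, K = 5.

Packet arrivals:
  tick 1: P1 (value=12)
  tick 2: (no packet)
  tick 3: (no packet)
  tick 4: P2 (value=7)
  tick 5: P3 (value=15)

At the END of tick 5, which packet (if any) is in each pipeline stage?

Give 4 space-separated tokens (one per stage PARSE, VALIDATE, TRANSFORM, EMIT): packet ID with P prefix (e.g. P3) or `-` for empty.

Answer: P3 P2 - -

Derivation:
Tick 1: [PARSE:P1(v=12,ok=F), VALIDATE:-, TRANSFORM:-, EMIT:-] out:-; in:P1
Tick 2: [PARSE:-, VALIDATE:P1(v=12,ok=F), TRANSFORM:-, EMIT:-] out:-; in:-
Tick 3: [PARSE:-, VALIDATE:-, TRANSFORM:P1(v=0,ok=F), EMIT:-] out:-; in:-
Tick 4: [PARSE:P2(v=7,ok=F), VALIDATE:-, TRANSFORM:-, EMIT:P1(v=0,ok=F)] out:-; in:P2
Tick 5: [PARSE:P3(v=15,ok=F), VALIDATE:P2(v=7,ok=F), TRANSFORM:-, EMIT:-] out:P1(v=0); in:P3
At end of tick 5: ['P3', 'P2', '-', '-']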